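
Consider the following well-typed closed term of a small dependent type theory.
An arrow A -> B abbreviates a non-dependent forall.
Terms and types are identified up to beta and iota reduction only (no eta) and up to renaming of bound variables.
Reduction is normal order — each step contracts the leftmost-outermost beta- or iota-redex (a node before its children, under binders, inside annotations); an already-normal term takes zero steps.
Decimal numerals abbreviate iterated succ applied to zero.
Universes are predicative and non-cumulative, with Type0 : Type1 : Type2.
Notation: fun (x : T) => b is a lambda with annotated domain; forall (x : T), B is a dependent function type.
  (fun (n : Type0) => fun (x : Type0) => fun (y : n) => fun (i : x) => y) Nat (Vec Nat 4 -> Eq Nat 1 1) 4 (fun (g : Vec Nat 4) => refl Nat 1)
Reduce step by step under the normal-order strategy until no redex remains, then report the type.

normal-order reduction:
  (fun (n : Type0) => fun (x : Type0) => fun (y : n) => fun (i : x) => y) Nat (Vec Nat 4 -> Eq Nat 1 1) 4 (fun (g : Vec Nat 4) => refl Nat 1)
  ~> (fun (n : Type0) => fun (x : Nat) => fun (y : n) => x) (Vec Nat 4 -> Eq Nat 1 1) 4 (fun (i : Vec Nat 4) => refl Nat 1)
  ~> (fun (n : Nat) => fun (x : Vec Nat 4 -> Eq Nat 1 1) => n) 4 (fun (y : Vec Nat 4) => refl Nat 1)
  ~> (fun (n : Vec Nat 4 -> Eq Nat 1 1) => 4) (fun (x : Vec Nat 4) => refl Nat 1)
  ~> 4
inferred type:
  Nat


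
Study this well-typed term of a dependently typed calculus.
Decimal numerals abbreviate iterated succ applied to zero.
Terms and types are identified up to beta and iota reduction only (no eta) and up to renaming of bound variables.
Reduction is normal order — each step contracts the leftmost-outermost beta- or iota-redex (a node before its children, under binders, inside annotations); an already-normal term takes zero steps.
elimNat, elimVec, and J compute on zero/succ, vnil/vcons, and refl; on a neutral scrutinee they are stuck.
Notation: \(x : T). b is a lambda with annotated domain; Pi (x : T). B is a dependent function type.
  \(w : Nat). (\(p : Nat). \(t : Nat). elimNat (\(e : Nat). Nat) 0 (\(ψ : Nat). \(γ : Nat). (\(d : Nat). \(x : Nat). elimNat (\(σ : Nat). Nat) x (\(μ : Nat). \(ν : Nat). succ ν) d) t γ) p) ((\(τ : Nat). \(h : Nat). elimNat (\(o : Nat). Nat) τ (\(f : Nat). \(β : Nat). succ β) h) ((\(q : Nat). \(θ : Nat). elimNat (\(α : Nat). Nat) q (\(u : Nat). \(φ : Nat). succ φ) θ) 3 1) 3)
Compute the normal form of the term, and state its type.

normal form:
  \(w : Nat). \(p : Nat). elimNat (\(t : Nat). Nat) (elimNat (\(e : Nat). Nat) (elimNat (\(ψ : Nat). Nat) (elimNat (\(γ : Nat). Nat) (elimNat (\(d : Nat). Nat) (elimNat (\(x : Nat). Nat) (elimNat (\(σ : Nat). Nat) 0 (\(μ : Nat). \(ν : Nat). succ ν) p) (\(τ : Nat). \(h : Nat). succ h) p) (\(o : Nat). \(f : Nat). succ f) p) (\(β : Nat). \(q : Nat). succ q) p) (\(θ : Nat). \(α : Nat). succ α) p) (\(u : Nat). \(φ : Nat). succ φ) p) (\(ξ : Nat). \(χ : Nat). succ χ) p
inferred type:
  Pi (w : Nat). Pi (p : Nat). Nat
observation: normalization takes exactly 43 steps under the normal-order strategy.


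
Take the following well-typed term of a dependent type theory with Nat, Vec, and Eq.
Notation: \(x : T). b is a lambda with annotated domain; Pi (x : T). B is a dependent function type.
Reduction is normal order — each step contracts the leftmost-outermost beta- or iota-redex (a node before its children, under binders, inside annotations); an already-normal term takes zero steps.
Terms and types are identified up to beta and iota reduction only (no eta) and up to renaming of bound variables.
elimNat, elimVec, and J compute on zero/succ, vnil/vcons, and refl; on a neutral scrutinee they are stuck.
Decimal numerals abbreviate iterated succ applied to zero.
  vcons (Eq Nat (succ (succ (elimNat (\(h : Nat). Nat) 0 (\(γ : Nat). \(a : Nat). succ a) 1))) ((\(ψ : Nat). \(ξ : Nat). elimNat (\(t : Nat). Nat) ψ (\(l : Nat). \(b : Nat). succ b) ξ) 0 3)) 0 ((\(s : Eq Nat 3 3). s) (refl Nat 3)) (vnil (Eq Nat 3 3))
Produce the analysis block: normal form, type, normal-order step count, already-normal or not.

resulting normal form:
  vcons (Eq Nat 3 3) 0 (refl Nat 3) (vnil (Eq Nat 3 3))
type:
  Vec (Eq Nat 3 3) 1
normal-order step count: 17
started in normal form: no
first contracted redex: an elimNat iota-redex


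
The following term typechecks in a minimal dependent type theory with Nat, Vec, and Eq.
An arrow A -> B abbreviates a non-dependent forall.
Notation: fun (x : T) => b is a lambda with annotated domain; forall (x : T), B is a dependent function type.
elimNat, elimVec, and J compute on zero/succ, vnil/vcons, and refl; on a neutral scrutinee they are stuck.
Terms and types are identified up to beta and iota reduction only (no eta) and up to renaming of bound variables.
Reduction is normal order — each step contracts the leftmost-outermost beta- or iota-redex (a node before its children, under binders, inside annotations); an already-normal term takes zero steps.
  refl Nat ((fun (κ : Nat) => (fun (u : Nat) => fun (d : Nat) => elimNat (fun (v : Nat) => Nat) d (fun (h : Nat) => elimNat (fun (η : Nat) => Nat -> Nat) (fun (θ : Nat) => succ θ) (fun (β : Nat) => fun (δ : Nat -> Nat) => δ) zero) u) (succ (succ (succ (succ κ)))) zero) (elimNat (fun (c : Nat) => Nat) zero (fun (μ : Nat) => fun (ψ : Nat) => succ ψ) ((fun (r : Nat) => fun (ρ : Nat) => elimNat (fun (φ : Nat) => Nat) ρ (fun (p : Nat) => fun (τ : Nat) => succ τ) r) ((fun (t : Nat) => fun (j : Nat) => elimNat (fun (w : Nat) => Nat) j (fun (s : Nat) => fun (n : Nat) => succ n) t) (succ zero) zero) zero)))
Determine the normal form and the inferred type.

normal form:
  refl Nat (succ (succ (succ (succ (succ zero)))))
type:
  Eq Nat (succ (succ (succ (succ (succ zero))))) (succ (succ (succ (succ (succ zero)))))
observation: normalization takes exactly 40 steps under the normal-order strategy.


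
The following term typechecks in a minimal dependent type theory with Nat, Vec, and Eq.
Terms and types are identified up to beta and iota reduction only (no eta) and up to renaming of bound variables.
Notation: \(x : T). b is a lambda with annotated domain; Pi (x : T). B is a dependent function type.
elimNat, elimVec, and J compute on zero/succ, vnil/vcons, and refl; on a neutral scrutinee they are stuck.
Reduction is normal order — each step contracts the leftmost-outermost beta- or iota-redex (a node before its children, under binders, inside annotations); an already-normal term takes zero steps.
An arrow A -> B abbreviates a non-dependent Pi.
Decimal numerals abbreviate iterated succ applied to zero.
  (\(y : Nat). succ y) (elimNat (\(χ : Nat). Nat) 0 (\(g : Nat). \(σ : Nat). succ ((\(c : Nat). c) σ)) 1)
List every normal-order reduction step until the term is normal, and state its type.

normal-order reduction sequence:
  (\(y : Nat). succ y) (elimNat (\(χ : Nat). Nat) 0 (\(g : Nat). \(σ : Nat). succ ((\(c : Nat). c) σ)) 1)
  ~> succ (elimNat (\(y : Nat). Nat) 0 (\(χ : Nat). \(g : Nat). succ ((\(σ : Nat). σ) g)) 1)
  ~> succ ((\(y : Nat). \(χ : Nat). succ ((\(g : Nat). g) χ)) 0 (elimNat (\(σ : Nat). Nat) 0 (\(c : Nat). \(v : Nat). succ ((\(j : Nat). j) v)) 0))
  ~> succ ((\(y : Nat). succ ((\(χ : Nat). χ) y)) (elimNat (\(g : Nat). Nat) 0 (\(σ : Nat). \(c : Nat). succ ((\(v : Nat). v) c)) 0))
  ~> succ (succ ((\(y : Nat). y) (elimNat (\(χ : Nat). Nat) 0 (\(g : Nat). \(σ : Nat). succ ((\(c : Nat). c) σ)) 0)))
  ~> succ (succ (elimNat (\(y : Nat). Nat) 0 (\(χ : Nat). \(g : Nat). succ ((\(σ : Nat). σ) g)) 0))
  ~> 2
the term's type:
  Nat


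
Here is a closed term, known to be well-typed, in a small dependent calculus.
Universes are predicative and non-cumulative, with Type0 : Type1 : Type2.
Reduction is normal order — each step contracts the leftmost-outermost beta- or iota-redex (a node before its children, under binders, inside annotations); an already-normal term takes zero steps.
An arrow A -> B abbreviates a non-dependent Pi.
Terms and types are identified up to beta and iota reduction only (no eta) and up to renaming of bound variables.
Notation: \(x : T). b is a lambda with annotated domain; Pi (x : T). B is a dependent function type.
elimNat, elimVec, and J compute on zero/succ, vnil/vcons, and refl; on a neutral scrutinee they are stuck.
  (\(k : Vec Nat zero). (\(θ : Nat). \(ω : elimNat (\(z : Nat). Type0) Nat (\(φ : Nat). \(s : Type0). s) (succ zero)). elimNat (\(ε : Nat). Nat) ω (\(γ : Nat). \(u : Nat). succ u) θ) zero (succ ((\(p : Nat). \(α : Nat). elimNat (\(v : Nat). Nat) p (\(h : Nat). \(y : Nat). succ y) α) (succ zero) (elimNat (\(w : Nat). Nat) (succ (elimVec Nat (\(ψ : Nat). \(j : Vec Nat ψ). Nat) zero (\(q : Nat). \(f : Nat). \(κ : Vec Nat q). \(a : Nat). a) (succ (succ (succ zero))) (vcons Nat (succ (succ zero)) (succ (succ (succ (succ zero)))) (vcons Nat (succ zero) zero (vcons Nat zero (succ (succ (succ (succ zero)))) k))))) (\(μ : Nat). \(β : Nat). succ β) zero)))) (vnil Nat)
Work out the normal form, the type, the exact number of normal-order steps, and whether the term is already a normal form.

normal form:
  succ (succ (succ zero))
inferred type:
  Nat
steps to reach normal form (normal order): 27
started in normal form: no
first redex: a beta-redex


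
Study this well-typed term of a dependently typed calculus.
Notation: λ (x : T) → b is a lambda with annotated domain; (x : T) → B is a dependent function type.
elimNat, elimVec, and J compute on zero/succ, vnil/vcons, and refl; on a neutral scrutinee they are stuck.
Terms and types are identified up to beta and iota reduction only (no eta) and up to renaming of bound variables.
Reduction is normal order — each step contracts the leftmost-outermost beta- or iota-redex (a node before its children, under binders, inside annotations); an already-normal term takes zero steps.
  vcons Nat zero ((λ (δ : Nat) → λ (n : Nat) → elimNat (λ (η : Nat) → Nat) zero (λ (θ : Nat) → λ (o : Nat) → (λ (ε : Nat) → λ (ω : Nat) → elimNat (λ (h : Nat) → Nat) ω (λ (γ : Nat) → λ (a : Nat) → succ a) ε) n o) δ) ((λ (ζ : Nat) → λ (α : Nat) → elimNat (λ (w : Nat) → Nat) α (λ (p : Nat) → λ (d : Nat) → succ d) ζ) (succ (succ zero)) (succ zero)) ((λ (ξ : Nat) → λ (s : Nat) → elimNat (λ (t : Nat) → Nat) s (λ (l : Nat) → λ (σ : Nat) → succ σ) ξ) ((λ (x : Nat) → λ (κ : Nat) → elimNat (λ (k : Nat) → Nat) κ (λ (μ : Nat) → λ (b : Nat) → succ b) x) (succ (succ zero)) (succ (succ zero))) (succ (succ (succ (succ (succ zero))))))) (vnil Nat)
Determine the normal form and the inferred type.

resulting normal form:
  vcons Nat zero (succ (succ (succ (succ (succ (succ (succ (succ (succ (succ (succ (succ (succ (succ (succ (succ (succ (succ (succ (succ (succ (succ (succ (succ (succ (succ (succ zero))))))))))))))))))))))))))) (vnil Nat)
inferred type:
  Vec Nat (succ zero)
observation: the term reaches its normal form after 75 normal-order steps.


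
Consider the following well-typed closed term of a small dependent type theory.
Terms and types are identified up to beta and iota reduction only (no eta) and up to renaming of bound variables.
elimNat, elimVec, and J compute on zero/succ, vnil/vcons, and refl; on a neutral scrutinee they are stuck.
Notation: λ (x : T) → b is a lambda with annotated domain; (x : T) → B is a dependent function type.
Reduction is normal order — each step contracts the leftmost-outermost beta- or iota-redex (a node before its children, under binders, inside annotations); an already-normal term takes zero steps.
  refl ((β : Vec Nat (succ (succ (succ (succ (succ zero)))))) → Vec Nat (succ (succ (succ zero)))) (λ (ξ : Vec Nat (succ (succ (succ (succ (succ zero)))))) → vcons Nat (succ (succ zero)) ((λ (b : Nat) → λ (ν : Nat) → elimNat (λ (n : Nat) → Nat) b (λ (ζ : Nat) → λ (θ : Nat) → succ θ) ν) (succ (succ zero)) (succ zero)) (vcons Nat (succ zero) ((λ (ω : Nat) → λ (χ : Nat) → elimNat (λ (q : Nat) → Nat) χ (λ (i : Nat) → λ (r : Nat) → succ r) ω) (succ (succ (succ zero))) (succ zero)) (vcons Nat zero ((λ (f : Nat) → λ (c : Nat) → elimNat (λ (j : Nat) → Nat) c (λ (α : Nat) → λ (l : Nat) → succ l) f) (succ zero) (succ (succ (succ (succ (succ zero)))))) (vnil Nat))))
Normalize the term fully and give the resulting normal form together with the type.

reduced normal form:
  refl ((β : Vec Nat (succ (succ (succ (succ (succ zero)))))) → Vec Nat (succ (succ (succ zero)))) (λ (ξ : Vec Nat (succ (succ (succ (succ (succ zero)))))) → vcons Nat (succ (succ zero)) (succ (succ (succ zero))) (vcons Nat (succ zero) (succ (succ (succ (succ zero)))) (vcons Nat zero (succ (succ (succ (succ (succ (succ zero)))))) (vnil Nat))))
type:
  Eq ((β : Vec Nat (succ (succ (succ (succ (succ zero)))))) → Vec Nat (succ (succ (succ zero)))) (λ (ξ : Vec Nat (succ (succ (succ (succ (succ zero)))))) → vcons Nat (succ (succ zero)) (succ (succ (succ zero))) (vcons Nat (succ zero) (succ (succ (succ (succ zero)))) (vcons Nat zero (succ (succ (succ (succ (succ (succ zero)))))) (vnil Nat)))) (λ (b : Vec Nat (succ (succ (succ (succ (succ zero)))))) → vcons Nat (succ (succ zero)) (succ (succ (succ zero))) (vcons Nat (succ zero) (succ (succ (succ (succ zero)))) (vcons Nat zero (succ (succ (succ (succ (succ (succ zero)))))) (vnil Nat))))


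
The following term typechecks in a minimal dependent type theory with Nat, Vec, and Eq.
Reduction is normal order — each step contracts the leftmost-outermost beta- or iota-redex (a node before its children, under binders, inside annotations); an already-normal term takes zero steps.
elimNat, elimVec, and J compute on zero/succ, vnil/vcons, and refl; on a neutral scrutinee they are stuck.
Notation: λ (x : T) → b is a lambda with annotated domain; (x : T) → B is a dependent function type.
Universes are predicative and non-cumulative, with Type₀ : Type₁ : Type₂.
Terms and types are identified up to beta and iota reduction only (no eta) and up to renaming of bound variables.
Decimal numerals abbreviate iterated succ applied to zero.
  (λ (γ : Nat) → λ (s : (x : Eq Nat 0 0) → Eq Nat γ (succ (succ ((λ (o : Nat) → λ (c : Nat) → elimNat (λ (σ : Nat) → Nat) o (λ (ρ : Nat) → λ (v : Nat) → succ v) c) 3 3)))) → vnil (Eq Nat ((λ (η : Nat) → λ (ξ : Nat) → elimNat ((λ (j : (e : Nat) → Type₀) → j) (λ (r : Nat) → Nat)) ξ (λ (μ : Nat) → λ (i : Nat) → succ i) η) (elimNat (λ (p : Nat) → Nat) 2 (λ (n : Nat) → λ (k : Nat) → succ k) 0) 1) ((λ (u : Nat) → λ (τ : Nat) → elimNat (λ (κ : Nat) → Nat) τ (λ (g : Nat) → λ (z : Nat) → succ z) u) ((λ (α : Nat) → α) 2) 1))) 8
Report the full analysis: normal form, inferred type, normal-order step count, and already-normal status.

normal form:
  λ (γ : (s : Eq Nat 0 0) → Eq Nat 8 8) → vnil (Eq Nat 3 3)
the term's type:
  (γ : (s : Eq Nat 0 0) → Eq Nat 8 8) → Vec (Eq Nat 3 3) 0
reduction steps (normal order): 34
term was already normal: no
first contracted redex: a beta-redex


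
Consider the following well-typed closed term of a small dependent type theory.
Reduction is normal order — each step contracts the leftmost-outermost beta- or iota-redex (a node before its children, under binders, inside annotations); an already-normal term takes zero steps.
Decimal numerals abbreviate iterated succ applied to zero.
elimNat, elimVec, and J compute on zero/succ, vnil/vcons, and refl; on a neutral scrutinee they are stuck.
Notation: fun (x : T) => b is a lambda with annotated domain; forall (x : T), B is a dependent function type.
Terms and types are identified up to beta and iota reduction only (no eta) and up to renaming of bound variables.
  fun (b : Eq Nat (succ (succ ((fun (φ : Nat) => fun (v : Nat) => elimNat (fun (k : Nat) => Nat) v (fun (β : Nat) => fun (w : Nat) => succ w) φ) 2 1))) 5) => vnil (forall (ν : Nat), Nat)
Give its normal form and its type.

resulting normal form:
  fun (b : Eq Nat 5 5) => vnil (forall (φ : Nat), Nat)
type:
  forall (b : Eq Nat 5 5), Vec (forall (φ : Nat), Nat) 0


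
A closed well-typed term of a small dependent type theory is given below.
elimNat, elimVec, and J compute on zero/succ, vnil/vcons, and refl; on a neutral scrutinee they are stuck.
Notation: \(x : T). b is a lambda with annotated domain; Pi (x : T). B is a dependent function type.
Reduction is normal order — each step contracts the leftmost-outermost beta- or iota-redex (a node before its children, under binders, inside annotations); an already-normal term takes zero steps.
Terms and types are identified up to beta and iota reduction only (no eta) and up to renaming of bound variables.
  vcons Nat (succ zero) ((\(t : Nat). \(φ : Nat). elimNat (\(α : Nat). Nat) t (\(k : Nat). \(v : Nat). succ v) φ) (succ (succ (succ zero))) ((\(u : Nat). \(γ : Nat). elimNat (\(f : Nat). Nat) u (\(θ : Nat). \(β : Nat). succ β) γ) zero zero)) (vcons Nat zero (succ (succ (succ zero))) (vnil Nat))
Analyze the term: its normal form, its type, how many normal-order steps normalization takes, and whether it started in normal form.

resulting normal form:
  vcons Nat (succ zero) (succ (succ (succ zero))) (vcons Nat zero (succ (succ (succ zero))) (vnil Nat))
type:
  Vec Nat (succ (succ zero))
normal-order step count: 6
term was already normal: no
first contracted redex: a beta-redex


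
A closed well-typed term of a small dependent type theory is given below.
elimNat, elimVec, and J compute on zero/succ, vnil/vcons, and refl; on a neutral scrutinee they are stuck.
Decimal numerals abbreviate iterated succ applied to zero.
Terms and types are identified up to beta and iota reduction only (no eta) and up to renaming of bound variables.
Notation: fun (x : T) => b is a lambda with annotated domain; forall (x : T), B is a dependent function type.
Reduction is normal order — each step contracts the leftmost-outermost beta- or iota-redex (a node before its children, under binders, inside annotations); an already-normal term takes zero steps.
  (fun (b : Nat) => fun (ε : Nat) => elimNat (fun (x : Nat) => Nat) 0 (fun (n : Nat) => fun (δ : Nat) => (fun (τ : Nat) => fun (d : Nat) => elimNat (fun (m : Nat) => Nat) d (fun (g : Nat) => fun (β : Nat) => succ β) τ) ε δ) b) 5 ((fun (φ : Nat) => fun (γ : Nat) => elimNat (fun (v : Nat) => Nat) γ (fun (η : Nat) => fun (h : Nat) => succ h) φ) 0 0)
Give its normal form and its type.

resulting normal form:
  0
inferred type:
  Nat


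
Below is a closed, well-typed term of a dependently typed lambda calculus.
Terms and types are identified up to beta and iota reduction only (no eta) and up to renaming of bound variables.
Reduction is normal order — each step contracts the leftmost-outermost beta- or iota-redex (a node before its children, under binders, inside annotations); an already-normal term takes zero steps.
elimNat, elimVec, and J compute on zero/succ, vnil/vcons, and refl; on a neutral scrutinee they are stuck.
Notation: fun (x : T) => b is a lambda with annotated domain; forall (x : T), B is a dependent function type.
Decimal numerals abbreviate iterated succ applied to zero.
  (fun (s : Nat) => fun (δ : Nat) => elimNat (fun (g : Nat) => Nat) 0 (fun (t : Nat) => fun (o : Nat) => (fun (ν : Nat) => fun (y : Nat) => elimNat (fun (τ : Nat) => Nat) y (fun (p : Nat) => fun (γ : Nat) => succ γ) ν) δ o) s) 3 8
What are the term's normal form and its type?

resulting normal form:
  24
the term's type:
  Nat


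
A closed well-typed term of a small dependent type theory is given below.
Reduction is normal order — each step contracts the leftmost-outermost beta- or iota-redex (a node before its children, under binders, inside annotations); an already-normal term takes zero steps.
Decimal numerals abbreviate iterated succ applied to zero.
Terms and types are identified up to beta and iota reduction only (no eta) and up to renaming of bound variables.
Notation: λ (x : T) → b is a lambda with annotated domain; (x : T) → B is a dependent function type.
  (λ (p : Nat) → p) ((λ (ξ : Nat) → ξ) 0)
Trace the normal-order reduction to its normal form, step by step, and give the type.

reduction (normal order):
  (λ (p : Nat) → p) ((λ (ξ : Nat) → ξ) 0)
  ~> (λ (p : Nat) → p) 0
  ~> 0
type:
  Nat


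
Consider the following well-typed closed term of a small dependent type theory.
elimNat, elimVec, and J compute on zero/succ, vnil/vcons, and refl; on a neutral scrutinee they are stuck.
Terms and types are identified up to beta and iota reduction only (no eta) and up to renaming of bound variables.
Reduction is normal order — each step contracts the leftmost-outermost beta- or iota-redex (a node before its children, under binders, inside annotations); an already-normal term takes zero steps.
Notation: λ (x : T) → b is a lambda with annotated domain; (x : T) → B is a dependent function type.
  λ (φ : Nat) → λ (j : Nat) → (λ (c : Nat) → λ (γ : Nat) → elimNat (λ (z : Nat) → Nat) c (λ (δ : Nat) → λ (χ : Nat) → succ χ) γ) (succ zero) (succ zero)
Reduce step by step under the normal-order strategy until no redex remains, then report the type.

normal-order reduction sequence:
  λ (φ : Nat) → λ (j : Nat) → (λ (c : Nat) → λ (γ : Nat) → elimNat (λ (z : Nat) → Nat) c (λ (δ : Nat) → λ (χ : Nat) → succ χ) γ) (succ zero) (succ zero)
  ~> λ (φ : Nat) → λ (j : Nat) → (λ (c : Nat) → elimNat (λ (γ : Nat) → Nat) (succ zero) (λ (z : Nat) → λ (δ : Nat) → succ δ) c) (succ zero)
  ~> λ (φ : Nat) → λ (j : Nat) → elimNat (λ (c : Nat) → Nat) (succ zero) (λ (γ : Nat) → λ (z : Nat) → succ z) (succ zero)
  ~> λ (φ : Nat) → λ (j : Nat) → (λ (c : Nat) → λ (γ : Nat) → succ γ) zero (elimNat (λ (z : Nat) → Nat) (succ zero) (λ (δ : Nat) → λ (χ : Nat) → succ χ) zero)
  ~> λ (φ : Nat) → λ (j : Nat) → (λ (c : Nat) → succ c) (elimNat (λ (γ : Nat) → Nat) (succ zero) (λ (z : Nat) → λ (δ : Nat) → succ δ) zero)
  ~> λ (φ : Nat) → λ (j : Nat) → succ (elimNat (λ (c : Nat) → Nat) (succ zero) (λ (γ : Nat) → λ (z : Nat) → succ z) zero)
  ~> λ (φ : Nat) → λ (j : Nat) → succ (succ zero)
type:
  (φ : Nat) → (j : Nat) → Nat


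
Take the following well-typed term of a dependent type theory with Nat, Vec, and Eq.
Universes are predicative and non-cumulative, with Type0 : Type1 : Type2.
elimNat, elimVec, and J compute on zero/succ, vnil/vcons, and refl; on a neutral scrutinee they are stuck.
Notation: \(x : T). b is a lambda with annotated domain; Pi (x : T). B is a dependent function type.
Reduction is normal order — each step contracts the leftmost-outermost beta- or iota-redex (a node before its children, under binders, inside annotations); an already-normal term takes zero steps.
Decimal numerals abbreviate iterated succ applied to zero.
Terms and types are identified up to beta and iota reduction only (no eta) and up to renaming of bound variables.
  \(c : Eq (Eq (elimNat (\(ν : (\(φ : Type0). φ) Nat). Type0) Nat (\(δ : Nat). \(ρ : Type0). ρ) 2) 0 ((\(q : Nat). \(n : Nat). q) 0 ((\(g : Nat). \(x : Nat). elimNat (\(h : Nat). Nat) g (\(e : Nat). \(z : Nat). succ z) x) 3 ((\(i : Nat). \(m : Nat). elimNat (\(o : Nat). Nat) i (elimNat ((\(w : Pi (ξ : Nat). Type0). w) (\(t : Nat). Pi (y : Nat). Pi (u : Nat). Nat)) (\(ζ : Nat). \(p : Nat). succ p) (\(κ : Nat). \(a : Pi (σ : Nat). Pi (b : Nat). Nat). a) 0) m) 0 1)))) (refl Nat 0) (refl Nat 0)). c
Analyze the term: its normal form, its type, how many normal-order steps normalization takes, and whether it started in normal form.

normal form:
  \(c : Eq (Eq Nat 0 0) (refl Nat 0) (refl Nat 0)). c
inferred type:
  Pi (c : Eq (Eq Nat 0 0) (refl Nat 0) (refl Nat 0)). Eq (Eq Nat 0 0) (refl Nat 0) (refl Nat 0)
normal-order step count: 9
term was already normal: no
first redex: an elimNat iota-redex


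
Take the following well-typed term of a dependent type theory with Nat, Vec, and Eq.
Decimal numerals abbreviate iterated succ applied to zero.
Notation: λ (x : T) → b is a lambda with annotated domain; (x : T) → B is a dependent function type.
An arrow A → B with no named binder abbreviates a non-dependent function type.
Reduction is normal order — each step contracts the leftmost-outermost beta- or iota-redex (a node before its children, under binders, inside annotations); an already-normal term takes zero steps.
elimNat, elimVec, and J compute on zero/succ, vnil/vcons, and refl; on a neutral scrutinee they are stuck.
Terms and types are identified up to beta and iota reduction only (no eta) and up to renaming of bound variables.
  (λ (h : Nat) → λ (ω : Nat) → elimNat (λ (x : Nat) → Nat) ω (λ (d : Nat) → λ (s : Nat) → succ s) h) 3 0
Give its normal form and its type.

resulting normal form:
  3
the term's type:
  Nat
observation: normalization takes exactly 12 steps under the normal-order strategy.


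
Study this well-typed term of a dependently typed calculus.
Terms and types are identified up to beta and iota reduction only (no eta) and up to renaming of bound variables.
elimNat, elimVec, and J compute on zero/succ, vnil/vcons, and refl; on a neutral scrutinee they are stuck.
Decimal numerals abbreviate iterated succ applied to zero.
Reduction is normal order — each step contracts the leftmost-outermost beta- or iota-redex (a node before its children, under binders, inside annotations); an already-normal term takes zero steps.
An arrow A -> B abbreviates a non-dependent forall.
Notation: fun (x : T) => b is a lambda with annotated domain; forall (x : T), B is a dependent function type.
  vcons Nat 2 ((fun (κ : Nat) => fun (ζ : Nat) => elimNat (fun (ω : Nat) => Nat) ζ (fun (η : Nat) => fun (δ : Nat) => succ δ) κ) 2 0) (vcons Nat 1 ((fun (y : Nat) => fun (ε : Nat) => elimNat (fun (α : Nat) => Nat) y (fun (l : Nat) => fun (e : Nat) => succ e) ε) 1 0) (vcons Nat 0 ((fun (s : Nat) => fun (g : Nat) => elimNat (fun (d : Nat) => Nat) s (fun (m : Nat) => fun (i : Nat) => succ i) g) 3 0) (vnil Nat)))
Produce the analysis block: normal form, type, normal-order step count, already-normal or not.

normal form:
  vcons Nat 2 2 (vcons Nat 1 1 (vcons Nat 0 3 (vnil Nat)))
type:
  Vec Nat 3
reduction steps (normal order): 15
started in normal form: no
first contracted redex: a beta-redex


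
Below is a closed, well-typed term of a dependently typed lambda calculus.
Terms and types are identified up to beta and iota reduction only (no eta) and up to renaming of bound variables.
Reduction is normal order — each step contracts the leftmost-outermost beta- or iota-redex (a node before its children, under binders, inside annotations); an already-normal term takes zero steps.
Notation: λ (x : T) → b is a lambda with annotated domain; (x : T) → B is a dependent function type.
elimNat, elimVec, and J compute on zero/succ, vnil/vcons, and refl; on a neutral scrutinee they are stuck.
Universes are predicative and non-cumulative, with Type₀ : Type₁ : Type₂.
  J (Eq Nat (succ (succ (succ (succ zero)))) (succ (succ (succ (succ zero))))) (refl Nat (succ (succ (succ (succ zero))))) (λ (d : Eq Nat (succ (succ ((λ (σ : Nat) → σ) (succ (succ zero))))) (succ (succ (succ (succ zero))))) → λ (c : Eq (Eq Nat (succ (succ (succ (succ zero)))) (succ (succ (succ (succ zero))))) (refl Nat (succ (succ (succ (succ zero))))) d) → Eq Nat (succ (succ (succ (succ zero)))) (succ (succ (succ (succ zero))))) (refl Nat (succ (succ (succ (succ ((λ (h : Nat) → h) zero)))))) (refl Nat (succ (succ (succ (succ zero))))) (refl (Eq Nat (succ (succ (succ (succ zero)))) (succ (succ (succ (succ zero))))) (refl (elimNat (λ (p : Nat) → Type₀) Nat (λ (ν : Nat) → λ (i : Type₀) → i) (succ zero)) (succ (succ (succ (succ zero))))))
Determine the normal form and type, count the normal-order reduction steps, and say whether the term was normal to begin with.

reduced normal form:
  refl Nat (succ (succ (succ (succ zero))))
inferred type:
  Eq Nat (succ (succ (succ (succ zero)))) (succ (succ (succ (succ zero))))
steps to reach normal form (normal order): 2
term was already normal: no
first redex: a J iota-redex


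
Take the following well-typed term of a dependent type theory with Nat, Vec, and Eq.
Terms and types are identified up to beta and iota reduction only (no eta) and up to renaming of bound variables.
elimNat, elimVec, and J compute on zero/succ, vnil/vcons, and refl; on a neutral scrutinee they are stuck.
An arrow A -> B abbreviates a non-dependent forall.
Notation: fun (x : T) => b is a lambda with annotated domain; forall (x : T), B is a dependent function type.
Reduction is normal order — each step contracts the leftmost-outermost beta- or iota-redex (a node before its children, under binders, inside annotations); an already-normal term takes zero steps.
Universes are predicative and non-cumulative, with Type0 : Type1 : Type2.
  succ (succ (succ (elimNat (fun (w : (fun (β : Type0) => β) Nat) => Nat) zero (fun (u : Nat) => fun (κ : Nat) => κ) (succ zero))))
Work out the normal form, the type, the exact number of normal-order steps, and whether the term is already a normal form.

normal form:
  succ (succ (succ zero))
the term's type:
  Nat
normal-order step count: 4
started in normal form: no
first redex: an elimNat iota-redex


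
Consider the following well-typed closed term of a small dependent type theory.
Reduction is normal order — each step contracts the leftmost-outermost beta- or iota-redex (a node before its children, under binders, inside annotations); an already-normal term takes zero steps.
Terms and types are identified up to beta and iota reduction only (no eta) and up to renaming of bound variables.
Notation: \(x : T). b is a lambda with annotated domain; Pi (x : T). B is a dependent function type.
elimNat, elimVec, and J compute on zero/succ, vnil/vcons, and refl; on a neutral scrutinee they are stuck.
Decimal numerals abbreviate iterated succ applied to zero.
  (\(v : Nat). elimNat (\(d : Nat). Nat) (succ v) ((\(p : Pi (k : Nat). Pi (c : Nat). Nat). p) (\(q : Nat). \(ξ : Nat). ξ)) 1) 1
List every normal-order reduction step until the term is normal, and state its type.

normal-order reduction:
  (\(v : Nat). elimNat (\(d : Nat). Nat) (succ v) ((\(p : Pi (k : Nat). Pi (c : Nat). Nat). p) (\(q : Nat). \(ξ : Nat). ξ)) 1) 1
  ~> elimNat (\(v : Nat). Nat) 2 ((\(d : Pi (p : Nat). Pi (k : Nat). Nat). d) (\(c : Nat). \(q : Nat). q)) 1
  ~> (\(v : Pi (d : Nat). Pi (p : Nat). Nat). v) (\(k : Nat). \(c : Nat). c) 0 (elimNat (\(q : Nat). Nat) 2 ((\(ξ : Pi (s : Nat). Pi (γ : Nat). Nat). ξ) (\(χ : Nat). \(z : Nat). z)) 0)
  ~> (\(v : Nat). \(d : Nat). d) 0 (elimNat (\(p : Nat). Nat) 2 ((\(k : Pi (c : Nat). Pi (q : Nat). Nat). k) (\(ξ : Nat). \(s : Nat). s)) 0)
  ~> (\(v : Nat). v) (elimNat (\(d : Nat). Nat) 2 ((\(p : Pi (k : Nat). Pi (c : Nat). Nat). p) (\(q : Nat). \(ξ : Nat). ξ)) 0)
  ~> elimNat (\(v : Nat). Nat) 2 ((\(d : Pi (p : Nat). Pi (k : Nat). Nat). d) (\(c : Nat). \(q : Nat). q)) 0
  ~> 2
the term's type:
  Nat


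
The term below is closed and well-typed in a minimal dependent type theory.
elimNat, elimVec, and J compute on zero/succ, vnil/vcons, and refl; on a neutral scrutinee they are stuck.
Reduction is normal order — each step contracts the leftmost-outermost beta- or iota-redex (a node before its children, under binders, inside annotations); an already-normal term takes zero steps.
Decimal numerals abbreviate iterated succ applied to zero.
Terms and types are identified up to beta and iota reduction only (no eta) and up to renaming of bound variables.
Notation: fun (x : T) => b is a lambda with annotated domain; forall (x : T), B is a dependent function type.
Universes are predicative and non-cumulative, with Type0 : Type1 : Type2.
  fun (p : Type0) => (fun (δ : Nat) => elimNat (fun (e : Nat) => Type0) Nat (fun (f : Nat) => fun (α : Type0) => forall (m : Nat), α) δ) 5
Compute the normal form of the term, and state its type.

normal form:
  fun (p : Type0) => forall (δ : Nat), forall (e : Nat), forall (f : Nat), forall (α : Nat), forall (m : Nat), Nat
type:
  forall (p : Type0), Type0


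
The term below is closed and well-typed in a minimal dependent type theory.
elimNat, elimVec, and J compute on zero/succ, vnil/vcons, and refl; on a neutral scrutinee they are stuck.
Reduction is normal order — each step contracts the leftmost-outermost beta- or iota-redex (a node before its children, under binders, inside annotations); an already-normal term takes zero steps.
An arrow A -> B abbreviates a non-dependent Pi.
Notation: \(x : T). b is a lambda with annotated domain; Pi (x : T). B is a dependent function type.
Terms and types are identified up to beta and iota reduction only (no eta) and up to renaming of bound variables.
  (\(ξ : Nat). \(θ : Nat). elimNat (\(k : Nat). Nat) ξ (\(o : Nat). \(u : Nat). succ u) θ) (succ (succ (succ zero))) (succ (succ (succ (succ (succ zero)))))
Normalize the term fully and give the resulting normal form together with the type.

reduced normal form:
  succ (succ (succ (succ (succ (succ (succ (succ zero)))))))
inferred type:
  Nat


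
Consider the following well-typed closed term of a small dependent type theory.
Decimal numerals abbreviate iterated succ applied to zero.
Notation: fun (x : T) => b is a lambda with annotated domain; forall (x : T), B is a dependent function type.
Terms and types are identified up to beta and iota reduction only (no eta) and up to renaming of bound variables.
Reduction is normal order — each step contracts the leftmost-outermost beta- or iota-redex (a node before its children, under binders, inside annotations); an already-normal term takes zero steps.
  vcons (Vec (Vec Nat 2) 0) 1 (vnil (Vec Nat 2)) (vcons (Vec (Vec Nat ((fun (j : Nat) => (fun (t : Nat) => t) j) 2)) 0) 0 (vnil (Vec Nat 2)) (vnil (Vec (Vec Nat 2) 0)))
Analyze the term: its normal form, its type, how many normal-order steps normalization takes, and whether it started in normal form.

normal form:
  vcons (Vec (Vec Nat 2) 0) 1 (vnil (Vec Nat 2)) (vcons (Vec (Vec Nat 2) 0) 0 (vnil (Vec Nat 2)) (vnil (Vec (Vec Nat 2) 0)))
the term's type:
  Vec (Vec (Vec Nat 2) 0) 2
reduction steps (normal order): 2
already normal: no
first contracted redex: a beta-redex


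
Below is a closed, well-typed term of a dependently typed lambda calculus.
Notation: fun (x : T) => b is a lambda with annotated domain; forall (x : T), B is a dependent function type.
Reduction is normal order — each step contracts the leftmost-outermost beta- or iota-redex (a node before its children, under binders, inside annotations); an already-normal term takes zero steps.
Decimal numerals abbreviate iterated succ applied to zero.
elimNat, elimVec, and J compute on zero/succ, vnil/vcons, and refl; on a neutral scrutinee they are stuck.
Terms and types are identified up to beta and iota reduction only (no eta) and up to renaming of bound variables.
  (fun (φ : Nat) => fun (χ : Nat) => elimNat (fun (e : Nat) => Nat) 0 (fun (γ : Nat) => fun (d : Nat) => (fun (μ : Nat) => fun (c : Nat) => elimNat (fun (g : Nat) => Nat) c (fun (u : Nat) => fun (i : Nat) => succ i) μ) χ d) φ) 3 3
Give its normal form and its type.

reduced normal form:
  9
inferred type:
  Nat


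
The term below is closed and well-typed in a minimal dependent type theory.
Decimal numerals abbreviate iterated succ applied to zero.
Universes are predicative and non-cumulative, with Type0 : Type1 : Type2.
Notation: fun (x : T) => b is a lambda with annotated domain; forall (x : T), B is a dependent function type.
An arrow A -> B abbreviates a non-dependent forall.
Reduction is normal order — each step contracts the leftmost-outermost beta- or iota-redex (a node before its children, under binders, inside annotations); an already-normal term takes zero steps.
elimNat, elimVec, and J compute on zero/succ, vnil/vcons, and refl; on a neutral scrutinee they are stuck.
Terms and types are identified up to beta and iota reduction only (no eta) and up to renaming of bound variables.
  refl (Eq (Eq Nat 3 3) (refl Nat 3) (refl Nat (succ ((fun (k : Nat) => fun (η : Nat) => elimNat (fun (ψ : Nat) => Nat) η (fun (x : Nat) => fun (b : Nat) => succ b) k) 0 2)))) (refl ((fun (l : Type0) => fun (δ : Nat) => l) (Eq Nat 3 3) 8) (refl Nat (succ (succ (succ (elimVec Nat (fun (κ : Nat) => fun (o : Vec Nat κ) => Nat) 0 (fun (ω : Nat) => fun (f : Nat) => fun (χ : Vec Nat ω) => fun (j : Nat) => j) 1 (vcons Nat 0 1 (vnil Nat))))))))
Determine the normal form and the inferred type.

resulting normal form:
  refl (Eq (Eq Nat 3 3) (refl Nat 3) (refl Nat 3)) (refl (Eq Nat 3 3) (refl Nat 3))
inferred type:
  Eq (Eq (Eq Nat 3 3) (refl Nat 3) (refl Nat 3)) (refl (Eq Nat 3 3) (refl Nat 3)) (refl (Eq Nat 3 3) (refl Nat 3))
observation: contracting a beta-redex first, the term normalizes in 11 steps.


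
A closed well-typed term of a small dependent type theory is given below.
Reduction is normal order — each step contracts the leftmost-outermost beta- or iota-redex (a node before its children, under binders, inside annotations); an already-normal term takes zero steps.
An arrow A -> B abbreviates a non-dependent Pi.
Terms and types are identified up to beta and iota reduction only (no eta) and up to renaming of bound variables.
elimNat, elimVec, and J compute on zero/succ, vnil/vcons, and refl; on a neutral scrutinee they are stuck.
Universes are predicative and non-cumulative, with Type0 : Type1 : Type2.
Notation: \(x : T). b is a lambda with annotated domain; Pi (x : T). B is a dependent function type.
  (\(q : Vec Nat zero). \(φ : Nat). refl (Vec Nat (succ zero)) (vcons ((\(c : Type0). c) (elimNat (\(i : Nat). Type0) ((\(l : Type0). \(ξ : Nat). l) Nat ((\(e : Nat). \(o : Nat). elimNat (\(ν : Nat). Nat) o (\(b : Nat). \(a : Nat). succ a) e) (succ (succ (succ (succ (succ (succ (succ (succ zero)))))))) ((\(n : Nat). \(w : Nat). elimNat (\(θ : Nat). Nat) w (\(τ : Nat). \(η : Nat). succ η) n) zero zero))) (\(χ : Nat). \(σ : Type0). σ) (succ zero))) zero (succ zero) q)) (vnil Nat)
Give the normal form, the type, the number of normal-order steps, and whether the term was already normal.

reduced normal form:
  \(q : Nat). refl (Vec Nat (succ zero)) (vcons Nat zero (succ zero) (vnil Nat))
inferred type:
  Nat -> Eq (Vec Nat (succ zero)) (vcons Nat zero (succ zero) (vnil Nat)) (vcons Nat zero (succ zero) (vnil Nat))
normal-order step count: 8
started in normal form: no
first redex: a beta-redex


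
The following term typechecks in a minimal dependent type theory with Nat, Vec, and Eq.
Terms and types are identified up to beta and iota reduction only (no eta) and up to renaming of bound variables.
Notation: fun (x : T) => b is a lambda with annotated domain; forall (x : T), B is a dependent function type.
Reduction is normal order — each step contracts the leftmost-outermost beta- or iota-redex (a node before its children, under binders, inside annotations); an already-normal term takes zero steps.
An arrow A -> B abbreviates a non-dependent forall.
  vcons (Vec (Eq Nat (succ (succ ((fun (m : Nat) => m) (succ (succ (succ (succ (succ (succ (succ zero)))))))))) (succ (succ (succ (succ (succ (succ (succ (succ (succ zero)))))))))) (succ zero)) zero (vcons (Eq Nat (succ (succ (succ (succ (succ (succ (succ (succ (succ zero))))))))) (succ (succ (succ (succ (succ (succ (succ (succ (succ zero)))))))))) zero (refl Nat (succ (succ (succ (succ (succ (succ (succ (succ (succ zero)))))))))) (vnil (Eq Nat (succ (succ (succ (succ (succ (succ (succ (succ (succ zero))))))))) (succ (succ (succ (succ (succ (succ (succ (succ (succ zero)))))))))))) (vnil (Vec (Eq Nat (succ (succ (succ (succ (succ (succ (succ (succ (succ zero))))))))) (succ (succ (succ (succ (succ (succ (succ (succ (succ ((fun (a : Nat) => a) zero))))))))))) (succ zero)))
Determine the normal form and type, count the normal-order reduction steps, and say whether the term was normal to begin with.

resulting normal form:
  vcons (Vec (Eq Nat (succ (succ (succ (succ (succ (succ (succ (succ (succ zero))))))))) (succ (succ (succ (succ (succ (succ (succ (succ (succ zero)))))))))) (succ zero)) zero (vcons (Eq Nat (succ (succ (succ (succ (succ (succ (succ (succ (succ zero))))))))) (succ (succ (succ (succ (succ (succ (succ (succ (succ zero)))))))))) zero (refl Nat (succ (succ (succ (succ (succ (succ (succ (succ (succ zero)))))))))) (vnil (Eq Nat (succ (succ (succ (succ (succ (succ (succ (succ (succ zero))))))))) (succ (succ (succ (succ (succ (succ (succ (succ (succ zero)))))))))))) (vnil (Vec (Eq Nat (succ (succ (succ (succ (succ (succ (succ (succ (succ zero))))))))) (succ (succ (succ (succ (succ (succ (succ (succ (succ zero)))))))))) (succ zero)))
type:
  Vec (Vec (Eq Nat (succ (succ (succ (succ (succ (succ (succ (succ (succ zero))))))))) (succ (succ (succ (succ (succ (succ (succ (succ (succ zero)))))))))) (succ zero)) (succ zero)
steps to reach normal form (normal order): 2
already normal: no
first redex: a beta-redex
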